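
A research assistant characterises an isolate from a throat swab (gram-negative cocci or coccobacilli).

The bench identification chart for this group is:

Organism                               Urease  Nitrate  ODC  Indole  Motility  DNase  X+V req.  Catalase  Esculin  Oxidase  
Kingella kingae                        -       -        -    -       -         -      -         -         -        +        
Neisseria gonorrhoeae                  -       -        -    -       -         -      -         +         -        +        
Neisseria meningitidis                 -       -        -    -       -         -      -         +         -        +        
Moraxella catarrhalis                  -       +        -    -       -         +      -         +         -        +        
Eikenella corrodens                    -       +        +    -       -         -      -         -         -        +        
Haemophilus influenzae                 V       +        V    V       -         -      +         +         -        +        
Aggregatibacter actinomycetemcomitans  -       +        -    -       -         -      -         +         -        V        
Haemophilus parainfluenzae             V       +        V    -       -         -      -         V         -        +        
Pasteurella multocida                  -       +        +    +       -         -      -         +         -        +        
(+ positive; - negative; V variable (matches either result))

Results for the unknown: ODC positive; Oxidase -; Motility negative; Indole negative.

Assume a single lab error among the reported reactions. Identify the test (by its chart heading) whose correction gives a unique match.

As reported, no row in the chart matches all 4 reactions.
Reversing ODC (to -) → unique match: Aggregatibacter actinomycetemcomitans.
Reversing Indole → still no organism matches.
Reversing Oxidase → 3 organisms match (not unique).
Reversing Motility → still no organism matches.

ODC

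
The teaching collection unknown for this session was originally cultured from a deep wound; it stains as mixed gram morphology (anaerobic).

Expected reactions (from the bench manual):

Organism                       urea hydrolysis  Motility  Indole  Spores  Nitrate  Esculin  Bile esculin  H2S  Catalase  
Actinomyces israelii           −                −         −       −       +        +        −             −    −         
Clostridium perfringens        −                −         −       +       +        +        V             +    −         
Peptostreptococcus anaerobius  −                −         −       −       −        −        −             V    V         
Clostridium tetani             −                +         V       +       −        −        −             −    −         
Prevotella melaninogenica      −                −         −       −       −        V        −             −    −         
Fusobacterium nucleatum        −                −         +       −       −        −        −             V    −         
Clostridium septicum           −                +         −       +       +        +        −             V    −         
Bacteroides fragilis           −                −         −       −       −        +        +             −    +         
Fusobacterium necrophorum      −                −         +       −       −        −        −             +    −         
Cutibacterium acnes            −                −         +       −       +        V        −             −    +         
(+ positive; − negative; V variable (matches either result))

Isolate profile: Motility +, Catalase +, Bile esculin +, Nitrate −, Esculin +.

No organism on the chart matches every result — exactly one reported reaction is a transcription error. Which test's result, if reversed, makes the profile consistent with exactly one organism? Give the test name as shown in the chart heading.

Motility

As reported, no row in the chart matches all 5 reactions.
Reversing Catalase → still no organism matches.
Reversing Motility (to −) → unique match: Bacteroides fragilis.
Reversing Bile esculin → still no organism matches.
Reversing Nitrate → still no organism matches.
Reversing Esculin → still no organism matches.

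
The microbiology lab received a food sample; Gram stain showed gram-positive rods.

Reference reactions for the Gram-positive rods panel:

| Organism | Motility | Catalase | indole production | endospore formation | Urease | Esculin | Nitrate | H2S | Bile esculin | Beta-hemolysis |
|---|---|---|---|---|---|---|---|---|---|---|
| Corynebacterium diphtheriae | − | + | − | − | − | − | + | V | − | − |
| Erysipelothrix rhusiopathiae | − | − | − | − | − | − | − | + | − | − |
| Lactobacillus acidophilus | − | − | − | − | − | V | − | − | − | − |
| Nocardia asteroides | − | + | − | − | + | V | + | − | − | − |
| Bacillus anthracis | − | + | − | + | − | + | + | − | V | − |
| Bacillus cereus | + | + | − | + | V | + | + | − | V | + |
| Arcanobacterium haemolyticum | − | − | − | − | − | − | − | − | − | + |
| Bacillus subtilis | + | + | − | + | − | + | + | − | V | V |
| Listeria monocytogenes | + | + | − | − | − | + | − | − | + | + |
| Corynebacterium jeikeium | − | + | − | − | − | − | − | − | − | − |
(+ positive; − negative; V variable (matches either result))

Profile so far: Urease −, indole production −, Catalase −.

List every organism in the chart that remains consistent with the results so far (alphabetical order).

Arcanobacterium haemolyticum, Erysipelothrix rhusiopathiae, Lactobacillus acidophilus

Urease −: excludes Nocardia asteroides — 9 left.
indole production −: all 9 remaining candidates are consistent.
Catalase −: excludes 6 organisms — 3 left.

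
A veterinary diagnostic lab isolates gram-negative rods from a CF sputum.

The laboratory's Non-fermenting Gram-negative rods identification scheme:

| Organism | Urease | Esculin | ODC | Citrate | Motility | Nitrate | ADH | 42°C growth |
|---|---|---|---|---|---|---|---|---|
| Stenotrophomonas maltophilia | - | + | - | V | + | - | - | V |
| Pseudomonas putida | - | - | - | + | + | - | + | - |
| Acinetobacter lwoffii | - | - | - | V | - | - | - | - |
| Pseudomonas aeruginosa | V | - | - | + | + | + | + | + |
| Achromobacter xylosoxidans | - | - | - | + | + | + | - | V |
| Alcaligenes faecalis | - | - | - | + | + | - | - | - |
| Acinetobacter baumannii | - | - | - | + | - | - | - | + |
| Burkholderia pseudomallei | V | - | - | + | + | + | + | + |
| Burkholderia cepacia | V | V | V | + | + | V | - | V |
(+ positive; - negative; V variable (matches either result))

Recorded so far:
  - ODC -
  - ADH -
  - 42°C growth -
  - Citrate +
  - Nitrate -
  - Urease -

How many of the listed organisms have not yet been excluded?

4

Urease -: all 9 remaining candidates are consistent.
42°C growth -: excludes Pseudomonas aeruginosa, Acinetobacter baumannii, Burkholderia pseudomallei — 6 left.
Citrate +: all 6 remaining candidates are consistent.
ADH -: excludes Pseudomonas putida — 5 left.
ODC -: all 5 remaining candidates are consistent.
Nitrate -: excludes Achromobacter xylosoxidans — 4 left.
Still consistent: Acinetobacter lwoffii, Alcaligenes faecalis, Burkholderia cepacia, Stenotrophomonas maltophilia.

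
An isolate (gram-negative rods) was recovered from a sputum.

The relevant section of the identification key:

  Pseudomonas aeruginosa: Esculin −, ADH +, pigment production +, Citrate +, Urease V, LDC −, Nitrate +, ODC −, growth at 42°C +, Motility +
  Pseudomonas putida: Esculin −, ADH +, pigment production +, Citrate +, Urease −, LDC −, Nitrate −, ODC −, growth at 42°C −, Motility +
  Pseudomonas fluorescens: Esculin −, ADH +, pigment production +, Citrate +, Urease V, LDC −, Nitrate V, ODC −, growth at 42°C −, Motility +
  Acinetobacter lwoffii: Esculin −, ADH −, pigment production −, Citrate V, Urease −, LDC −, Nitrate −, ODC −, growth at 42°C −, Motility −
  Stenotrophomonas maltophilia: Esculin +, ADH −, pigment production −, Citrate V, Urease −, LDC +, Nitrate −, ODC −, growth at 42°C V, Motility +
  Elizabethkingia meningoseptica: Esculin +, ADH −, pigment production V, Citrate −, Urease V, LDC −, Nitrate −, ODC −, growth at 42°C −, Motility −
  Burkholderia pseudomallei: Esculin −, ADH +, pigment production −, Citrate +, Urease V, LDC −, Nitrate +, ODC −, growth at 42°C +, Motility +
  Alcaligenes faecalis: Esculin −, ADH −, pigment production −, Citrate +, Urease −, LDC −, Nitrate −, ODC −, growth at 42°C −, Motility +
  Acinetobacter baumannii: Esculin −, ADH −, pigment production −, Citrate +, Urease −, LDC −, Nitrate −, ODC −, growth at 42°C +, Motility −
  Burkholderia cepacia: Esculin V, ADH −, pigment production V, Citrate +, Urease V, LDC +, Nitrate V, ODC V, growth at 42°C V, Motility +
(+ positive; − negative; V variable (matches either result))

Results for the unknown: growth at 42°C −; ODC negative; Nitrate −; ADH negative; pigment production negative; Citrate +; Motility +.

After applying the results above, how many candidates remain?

Nitrate −: excludes Pseudomonas aeruginosa, Burkholderia pseudomallei — 8 left.
pigment production −: excludes Pseudomonas putida, Pseudomonas fluorescens — 6 left.
ADH −: all 6 remaining candidates are consistent.
Citrate +: excludes Elizabethkingia meningoseptica — 5 left.
ODC −: all 5 remaining candidates are consistent.
growth at 42°C −: excludes Acinetobacter baumannii — 4 left.
Motility +: excludes Acinetobacter lwoffii — 3 left.
Still consistent: Alcaligenes faecalis, Burkholderia cepacia, Stenotrophomonas maltophilia.

3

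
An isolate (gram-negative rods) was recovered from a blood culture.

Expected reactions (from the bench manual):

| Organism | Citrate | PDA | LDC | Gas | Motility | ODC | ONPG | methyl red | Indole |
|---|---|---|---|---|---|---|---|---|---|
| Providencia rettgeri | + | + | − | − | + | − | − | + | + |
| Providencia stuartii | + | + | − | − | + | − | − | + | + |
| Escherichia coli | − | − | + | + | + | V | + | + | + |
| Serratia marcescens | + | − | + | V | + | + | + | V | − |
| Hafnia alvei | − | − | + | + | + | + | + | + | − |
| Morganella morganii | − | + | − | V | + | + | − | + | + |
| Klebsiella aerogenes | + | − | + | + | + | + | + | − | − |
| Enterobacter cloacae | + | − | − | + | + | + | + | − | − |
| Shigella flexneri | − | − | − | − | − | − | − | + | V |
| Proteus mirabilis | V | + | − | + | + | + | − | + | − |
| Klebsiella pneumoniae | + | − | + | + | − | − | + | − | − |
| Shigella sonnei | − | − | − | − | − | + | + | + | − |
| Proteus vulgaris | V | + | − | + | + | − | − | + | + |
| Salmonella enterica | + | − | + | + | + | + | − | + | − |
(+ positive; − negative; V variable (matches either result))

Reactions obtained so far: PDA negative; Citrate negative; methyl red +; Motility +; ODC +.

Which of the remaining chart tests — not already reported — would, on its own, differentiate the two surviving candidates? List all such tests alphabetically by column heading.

Indole

ODC +: excludes 5 organisms — 9 left.
Motility +: excludes Shigella sonnei — 8 left.
methyl red +: excludes Klebsiella aerogenes, Enterobacter cloacae — 6 left.
Citrate −: excludes Serratia marcescens, Salmonella enterica — 4 left.
PDA −: excludes Morganella morganii, Proteus mirabilis — 2 left.
Two candidates remain: Escherichia coli and Hafnia alvei.
  LDC: + vs + — same for both, does not separate.
  Gas: + vs + — same for both, does not separate.
  ONPG: + vs + — same for both, does not separate.
  Indole: Escherichia coli +, Hafnia alvei − — discriminates.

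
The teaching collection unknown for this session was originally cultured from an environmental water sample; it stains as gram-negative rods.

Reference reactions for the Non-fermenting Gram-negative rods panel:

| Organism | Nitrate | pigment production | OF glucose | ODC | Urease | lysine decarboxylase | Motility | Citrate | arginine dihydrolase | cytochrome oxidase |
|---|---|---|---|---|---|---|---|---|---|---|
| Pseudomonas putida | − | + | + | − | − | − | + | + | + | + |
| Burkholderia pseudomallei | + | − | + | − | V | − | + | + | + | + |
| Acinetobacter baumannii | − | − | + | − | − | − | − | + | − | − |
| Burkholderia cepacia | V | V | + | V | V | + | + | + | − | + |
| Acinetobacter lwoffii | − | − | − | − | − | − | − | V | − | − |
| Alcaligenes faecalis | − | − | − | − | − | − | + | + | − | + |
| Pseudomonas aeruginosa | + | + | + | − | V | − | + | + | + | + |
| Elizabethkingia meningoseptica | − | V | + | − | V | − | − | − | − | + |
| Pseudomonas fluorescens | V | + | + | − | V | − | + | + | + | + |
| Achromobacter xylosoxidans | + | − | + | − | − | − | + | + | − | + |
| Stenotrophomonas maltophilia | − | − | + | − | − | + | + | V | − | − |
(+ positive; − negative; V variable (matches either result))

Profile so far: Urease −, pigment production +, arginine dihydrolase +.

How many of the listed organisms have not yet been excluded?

3

pigment production +: excludes 6 organisms — 5 left.
arginine dihydrolase +: excludes Burkholderia cepacia, Elizabethkingia meningoseptica — 3 left.
Urease −: all 3 remaining candidates are consistent.
Still consistent: Pseudomonas aeruginosa, Pseudomonas fluorescens, Pseudomonas putida.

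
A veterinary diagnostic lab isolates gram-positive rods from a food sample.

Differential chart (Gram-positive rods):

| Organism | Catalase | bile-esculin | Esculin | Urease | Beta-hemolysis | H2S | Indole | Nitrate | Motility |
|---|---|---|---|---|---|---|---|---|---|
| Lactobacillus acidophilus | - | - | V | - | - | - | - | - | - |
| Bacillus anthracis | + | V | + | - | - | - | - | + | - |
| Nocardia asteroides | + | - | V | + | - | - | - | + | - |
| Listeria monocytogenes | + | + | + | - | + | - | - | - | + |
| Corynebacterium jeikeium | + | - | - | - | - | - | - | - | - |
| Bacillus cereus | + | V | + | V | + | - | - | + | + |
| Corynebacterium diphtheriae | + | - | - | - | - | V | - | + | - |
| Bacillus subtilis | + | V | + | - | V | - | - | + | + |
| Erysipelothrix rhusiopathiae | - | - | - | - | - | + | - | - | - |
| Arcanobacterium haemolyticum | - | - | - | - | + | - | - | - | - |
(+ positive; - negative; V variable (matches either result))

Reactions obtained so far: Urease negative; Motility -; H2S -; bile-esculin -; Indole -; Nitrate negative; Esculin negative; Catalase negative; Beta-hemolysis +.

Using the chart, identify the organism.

Esculin -: excludes Bacillus anthracis, Listeria monocytogenes, Bacillus cereus, Bacillus subtilis — 6 left.
Motility -: all 6 remaining candidates are consistent.
Catalase -: excludes Nocardia asteroides, Corynebacterium jeikeium, Corynebacterium diphtheriae — 3 left.
Indole -: all 3 remaining candidates are consistent.
Nitrate -: all 3 remaining candidates are consistent.
Urease -: all 3 remaining candidates are consistent.
bile-esculin -: all 3 remaining candidates are consistent.
H2S -: excludes Erysipelothrix rhusiopathiae — 2 left.
Beta-hemolysis +: excludes Lactobacillus acidophilus — 1 left.

Arcanobacterium haemolyticum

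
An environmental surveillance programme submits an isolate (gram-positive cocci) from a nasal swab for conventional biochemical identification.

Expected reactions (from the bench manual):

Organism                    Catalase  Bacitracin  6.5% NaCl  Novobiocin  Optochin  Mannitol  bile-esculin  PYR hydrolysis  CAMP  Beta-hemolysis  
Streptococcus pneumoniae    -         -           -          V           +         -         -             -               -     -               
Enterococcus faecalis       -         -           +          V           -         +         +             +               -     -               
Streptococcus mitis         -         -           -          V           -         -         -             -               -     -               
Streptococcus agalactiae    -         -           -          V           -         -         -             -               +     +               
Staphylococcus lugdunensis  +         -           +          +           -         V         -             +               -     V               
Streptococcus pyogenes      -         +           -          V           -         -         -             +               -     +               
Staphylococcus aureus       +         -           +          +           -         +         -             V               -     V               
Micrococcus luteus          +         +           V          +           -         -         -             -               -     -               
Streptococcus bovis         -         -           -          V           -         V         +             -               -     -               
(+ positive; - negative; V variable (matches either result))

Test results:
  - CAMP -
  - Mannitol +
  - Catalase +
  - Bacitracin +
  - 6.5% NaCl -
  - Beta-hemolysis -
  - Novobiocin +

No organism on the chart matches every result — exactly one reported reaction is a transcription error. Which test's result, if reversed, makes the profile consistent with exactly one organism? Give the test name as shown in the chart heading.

Mannitol

As reported, no row in the chart matches all 7 reactions.
Reversing CAMP → still no organism matches.
Reversing 6.5% NaCl → still no organism matches.
Reversing Novobiocin → still no organism matches.
Reversing Beta-hemolysis → still no organism matches.
Reversing Mannitol (to -) → unique match: Micrococcus luteus.
Reversing Catalase → still no organism matches.
Reversing Bacitracin → still no organism matches.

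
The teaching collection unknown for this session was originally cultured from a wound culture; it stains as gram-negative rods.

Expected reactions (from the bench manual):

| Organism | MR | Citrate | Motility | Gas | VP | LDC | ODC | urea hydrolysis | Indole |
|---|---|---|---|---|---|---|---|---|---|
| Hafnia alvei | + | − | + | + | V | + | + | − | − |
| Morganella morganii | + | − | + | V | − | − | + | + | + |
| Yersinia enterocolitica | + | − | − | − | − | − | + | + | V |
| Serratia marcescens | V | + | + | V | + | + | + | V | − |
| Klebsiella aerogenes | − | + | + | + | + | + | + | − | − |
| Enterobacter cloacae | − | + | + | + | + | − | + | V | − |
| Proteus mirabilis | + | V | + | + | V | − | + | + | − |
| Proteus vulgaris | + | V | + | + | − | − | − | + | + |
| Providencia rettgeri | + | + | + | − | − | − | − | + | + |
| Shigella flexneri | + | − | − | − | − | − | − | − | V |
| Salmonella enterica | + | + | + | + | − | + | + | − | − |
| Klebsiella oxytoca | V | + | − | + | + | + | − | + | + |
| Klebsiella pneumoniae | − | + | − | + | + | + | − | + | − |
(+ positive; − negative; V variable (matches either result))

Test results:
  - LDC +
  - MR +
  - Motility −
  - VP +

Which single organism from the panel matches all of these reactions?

Motility −: excludes 9 organisms — 4 left.
LDC +: excludes Yersinia enterocolitica, Shigella flexneri — 2 left.
MR +: excludes Klebsiella pneumoniae — 1 left.
VP +: the one remaining candidate is consistent.

Klebsiella oxytoca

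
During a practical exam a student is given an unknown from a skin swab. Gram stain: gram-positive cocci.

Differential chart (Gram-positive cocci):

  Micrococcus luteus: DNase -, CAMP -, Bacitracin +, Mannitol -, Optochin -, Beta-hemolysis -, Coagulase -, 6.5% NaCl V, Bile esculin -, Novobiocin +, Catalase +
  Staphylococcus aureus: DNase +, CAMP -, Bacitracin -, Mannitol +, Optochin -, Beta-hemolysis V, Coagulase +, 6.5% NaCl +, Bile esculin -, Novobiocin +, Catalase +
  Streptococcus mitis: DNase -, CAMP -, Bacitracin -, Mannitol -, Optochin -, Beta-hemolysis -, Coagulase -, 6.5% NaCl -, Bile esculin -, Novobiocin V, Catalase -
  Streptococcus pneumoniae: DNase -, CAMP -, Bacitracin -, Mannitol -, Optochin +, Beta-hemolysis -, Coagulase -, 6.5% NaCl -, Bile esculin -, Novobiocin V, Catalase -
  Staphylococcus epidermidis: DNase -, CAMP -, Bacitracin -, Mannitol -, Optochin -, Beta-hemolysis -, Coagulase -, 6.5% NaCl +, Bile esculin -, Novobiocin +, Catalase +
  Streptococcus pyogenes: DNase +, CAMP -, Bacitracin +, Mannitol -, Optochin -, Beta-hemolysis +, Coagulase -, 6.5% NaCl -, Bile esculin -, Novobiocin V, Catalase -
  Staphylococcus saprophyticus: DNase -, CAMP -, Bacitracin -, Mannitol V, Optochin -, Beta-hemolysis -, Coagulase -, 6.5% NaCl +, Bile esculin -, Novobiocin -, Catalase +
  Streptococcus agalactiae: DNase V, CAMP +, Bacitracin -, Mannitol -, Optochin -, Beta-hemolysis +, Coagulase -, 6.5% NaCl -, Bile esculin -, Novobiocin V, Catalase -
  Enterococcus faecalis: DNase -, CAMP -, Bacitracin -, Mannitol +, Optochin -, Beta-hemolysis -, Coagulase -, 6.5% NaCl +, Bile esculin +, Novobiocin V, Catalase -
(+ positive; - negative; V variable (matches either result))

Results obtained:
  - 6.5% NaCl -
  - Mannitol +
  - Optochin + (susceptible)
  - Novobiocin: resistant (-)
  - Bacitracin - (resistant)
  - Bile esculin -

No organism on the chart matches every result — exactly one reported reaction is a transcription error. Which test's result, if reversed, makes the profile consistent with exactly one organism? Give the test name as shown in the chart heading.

As reported, no row in the chart matches all 6 reactions.
Reversing Novobiocin → still no organism matches.
Reversing Mannitol (to -) → unique match: Streptococcus pneumoniae.
Reversing 6.5% NaCl → still no organism matches.
Reversing Bile esculin → still no organism matches.
Reversing Optochin → still no organism matches.
Reversing Bacitracin → still no organism matches.

Mannitol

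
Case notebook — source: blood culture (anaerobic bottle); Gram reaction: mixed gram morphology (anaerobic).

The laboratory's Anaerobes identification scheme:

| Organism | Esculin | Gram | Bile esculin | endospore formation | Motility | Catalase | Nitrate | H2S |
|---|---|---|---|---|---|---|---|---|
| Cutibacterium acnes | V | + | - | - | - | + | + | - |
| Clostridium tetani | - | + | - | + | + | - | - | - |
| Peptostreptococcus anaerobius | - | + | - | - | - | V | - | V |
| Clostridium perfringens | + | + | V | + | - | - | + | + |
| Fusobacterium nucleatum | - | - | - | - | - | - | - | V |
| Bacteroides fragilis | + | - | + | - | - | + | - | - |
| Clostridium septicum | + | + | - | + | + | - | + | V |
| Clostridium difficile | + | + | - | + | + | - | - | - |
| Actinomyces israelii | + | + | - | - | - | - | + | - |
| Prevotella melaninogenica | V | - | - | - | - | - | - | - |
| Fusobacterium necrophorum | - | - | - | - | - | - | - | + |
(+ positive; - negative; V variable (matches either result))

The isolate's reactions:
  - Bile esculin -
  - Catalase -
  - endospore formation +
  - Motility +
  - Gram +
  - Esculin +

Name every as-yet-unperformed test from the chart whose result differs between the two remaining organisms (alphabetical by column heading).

Nitrate

Gram +: excludes Fusobacterium nucleatum, Bacteroides fragilis, Prevotella melaninogenica, Fusobacterium necrophorum — 7 left.
Esculin +: excludes Clostridium tetani, Peptostreptococcus anaerobius — 5 left.
Catalase -: excludes Cutibacterium acnes — 4 left.
Bile esculin -: all 4 remaining candidates are consistent.
endospore formation +: excludes Actinomyces israelii — 3 left.
Motility +: excludes Clostridium perfringens — 2 left.
Two candidates remain: Clostridium difficile and Clostridium septicum.
  Nitrate: Clostridium difficile -, Clostridium septicum + — discriminates.
  H2S: - vs V — variable for at least one, does not separate.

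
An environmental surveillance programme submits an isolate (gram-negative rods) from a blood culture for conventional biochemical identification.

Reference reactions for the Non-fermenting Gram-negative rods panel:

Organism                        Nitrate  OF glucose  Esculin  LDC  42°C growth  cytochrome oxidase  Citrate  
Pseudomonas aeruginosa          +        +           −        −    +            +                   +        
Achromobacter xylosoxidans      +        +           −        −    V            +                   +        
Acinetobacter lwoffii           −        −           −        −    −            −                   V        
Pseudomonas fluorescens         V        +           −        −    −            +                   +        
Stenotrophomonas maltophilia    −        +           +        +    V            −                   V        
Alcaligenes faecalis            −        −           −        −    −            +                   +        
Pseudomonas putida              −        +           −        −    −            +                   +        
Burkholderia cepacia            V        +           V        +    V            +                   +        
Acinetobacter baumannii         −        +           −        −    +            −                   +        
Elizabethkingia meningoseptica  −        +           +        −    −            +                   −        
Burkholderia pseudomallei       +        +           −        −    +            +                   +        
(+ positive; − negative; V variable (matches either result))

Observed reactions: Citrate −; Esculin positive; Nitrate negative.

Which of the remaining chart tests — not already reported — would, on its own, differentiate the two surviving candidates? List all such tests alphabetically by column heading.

Esculin +: excludes 8 organisms — 3 left.
Citrate −: excludes Burkholderia cepacia — 2 left.
Nitrate −: all 2 remaining candidates are consistent.
Two candidates remain: Elizabethkingia meningoseptica and Stenotrophomonas maltophilia.
  OF glucose: + vs + — same for both, does not separate.
  LDC: Elizabethkingia meningoseptica −, Stenotrophomonas maltophilia + — discriminates.
  42°C growth: − vs V — variable for at least one, does not separate.
  cytochrome oxidase: Elizabethkingia meningoseptica +, Stenotrophomonas maltophilia − — discriminates.

cytochrome oxidase, LDC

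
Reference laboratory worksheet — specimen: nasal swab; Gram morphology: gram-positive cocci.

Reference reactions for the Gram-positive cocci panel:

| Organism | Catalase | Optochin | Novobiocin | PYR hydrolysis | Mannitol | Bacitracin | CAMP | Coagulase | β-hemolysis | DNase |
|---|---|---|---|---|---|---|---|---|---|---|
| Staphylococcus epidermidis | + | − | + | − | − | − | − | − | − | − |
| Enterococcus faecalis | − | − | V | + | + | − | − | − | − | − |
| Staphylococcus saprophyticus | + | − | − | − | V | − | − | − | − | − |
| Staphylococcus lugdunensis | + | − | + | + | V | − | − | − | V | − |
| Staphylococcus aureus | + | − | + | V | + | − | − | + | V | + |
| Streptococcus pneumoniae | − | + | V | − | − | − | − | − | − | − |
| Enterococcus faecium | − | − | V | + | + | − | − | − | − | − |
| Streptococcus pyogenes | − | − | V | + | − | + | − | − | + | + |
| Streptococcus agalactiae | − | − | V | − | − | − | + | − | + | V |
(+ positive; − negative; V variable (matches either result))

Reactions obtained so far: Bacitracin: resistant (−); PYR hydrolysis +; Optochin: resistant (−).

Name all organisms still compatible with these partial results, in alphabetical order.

Bacitracin −: excludes Streptococcus pyogenes — 8 left.
Optochin −: excludes Streptococcus pneumoniae — 7 left.
PYR hydrolysis +: excludes Staphylococcus epidermidis, Staphylococcus saprophyticus, Streptococcus agalactiae — 4 left.

Enterococcus faecalis, Enterococcus faecium, Staphylococcus aureus, Staphylococcus lugdunensis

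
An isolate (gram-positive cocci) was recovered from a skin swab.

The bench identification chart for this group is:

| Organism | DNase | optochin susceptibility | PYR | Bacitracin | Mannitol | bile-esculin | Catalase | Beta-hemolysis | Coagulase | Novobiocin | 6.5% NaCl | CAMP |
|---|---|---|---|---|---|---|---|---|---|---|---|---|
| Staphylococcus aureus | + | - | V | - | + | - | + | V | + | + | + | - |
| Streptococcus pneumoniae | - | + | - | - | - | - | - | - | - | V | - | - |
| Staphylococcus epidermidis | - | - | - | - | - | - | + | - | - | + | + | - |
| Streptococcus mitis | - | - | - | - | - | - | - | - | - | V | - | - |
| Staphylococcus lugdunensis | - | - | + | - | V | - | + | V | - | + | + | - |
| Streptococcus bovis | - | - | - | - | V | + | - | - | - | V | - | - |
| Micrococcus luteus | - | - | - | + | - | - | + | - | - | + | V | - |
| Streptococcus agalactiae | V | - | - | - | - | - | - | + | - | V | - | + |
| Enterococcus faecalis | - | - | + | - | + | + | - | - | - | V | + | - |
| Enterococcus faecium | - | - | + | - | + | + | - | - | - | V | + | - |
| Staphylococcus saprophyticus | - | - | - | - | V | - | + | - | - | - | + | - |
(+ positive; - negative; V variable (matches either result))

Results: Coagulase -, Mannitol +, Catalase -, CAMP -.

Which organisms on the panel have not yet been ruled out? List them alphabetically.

Enterococcus faecalis, Enterococcus faecium, Streptococcus bovis

Catalase -: excludes 5 organisms — 6 left.
CAMP -: excludes Streptococcus agalactiae — 5 left.
Coagulase -: all 5 remaining candidates are consistent.
Mannitol +: excludes Streptococcus pneumoniae, Streptococcus mitis — 3 left.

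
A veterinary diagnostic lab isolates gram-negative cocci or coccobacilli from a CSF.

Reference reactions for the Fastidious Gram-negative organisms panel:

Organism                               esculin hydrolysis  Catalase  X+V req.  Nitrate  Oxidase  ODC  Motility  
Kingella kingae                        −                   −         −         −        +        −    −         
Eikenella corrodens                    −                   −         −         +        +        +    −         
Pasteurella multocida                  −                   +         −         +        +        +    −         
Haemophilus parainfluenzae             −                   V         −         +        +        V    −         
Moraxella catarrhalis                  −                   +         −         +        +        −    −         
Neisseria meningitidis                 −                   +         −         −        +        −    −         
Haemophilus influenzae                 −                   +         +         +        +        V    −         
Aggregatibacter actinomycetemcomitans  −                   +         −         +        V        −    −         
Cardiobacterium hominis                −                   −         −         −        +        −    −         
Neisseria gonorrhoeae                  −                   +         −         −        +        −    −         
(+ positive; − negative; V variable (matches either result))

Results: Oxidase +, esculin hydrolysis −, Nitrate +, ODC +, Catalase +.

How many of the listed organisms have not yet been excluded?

esculin hydrolysis −: all 10 remaining candidates are consistent.
Oxidase +: all 10 remaining candidates are consistent.
Nitrate +: excludes Kingella kingae, Neisseria meningitidis, Cardiobacterium hominis, Neisseria gonorrhoeae — 6 left.
ODC +: excludes Moraxella catarrhalis, Aggregatibacter actinomycetemcomitans — 4 left.
Catalase +: excludes Eikenella corrodens — 3 left.
Still consistent: Haemophilus influenzae, Haemophilus parainfluenzae, Pasteurella multocida.

3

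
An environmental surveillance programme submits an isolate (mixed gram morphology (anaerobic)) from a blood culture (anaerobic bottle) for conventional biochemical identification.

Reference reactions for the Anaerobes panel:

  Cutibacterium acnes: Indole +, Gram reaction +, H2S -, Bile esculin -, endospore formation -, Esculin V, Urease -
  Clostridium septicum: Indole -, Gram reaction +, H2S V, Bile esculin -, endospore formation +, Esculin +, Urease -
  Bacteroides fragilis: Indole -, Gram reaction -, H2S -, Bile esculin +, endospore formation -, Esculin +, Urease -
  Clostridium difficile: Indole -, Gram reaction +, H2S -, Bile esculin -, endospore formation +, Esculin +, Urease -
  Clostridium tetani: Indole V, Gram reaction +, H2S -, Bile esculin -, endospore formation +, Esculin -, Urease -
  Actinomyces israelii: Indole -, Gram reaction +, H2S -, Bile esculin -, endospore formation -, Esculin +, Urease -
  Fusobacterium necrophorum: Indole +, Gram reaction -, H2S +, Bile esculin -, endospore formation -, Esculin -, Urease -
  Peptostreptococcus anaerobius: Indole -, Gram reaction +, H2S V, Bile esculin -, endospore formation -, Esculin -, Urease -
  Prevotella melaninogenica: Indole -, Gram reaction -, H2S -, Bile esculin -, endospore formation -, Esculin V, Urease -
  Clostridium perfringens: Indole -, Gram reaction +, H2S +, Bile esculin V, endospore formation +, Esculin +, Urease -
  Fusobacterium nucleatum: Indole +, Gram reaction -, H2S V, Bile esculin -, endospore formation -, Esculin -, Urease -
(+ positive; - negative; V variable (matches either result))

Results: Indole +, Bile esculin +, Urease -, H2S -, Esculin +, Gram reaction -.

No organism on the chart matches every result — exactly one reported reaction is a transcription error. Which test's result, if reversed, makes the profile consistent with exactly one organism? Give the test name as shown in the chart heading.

As reported, no row in the chart matches all 6 reactions.
Reversing Bile esculin → still no organism matches.
Reversing H2S → still no organism matches.
Reversing Esculin → still no organism matches.
Reversing Urease → still no organism matches.
Reversing Indole (to -) → unique match: Bacteroides fragilis.
Reversing Gram reaction → still no organism matches.

Indole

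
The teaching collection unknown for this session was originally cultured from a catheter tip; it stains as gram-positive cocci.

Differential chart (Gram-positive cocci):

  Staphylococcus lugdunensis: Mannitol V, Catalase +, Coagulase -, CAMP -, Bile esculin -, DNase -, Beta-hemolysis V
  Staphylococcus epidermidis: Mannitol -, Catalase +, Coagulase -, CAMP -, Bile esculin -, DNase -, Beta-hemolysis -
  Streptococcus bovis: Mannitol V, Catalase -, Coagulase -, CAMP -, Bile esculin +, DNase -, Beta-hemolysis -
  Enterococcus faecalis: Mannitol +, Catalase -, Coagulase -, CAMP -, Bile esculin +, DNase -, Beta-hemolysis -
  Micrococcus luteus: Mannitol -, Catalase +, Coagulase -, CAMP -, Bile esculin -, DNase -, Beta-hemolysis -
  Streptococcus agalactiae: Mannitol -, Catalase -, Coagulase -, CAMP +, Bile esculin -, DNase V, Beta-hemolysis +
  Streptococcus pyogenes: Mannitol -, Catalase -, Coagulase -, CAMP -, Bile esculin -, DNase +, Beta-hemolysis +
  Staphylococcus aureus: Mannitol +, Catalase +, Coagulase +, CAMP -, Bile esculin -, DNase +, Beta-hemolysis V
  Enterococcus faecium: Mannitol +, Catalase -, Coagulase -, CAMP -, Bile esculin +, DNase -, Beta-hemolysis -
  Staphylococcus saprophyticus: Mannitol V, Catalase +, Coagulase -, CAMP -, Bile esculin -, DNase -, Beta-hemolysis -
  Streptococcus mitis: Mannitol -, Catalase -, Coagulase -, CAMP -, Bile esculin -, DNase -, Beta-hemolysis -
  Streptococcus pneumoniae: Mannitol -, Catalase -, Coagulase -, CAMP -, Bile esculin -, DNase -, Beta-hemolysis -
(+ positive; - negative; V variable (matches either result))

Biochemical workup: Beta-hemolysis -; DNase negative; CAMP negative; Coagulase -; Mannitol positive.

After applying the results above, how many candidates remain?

5

DNase -: excludes Streptococcus pyogenes, Staphylococcus aureus — 10 left.
Mannitol +: excludes 5 organisms — 5 left.
CAMP -: all 5 remaining candidates are consistent.
Coagulase -: all 5 remaining candidates are consistent.
Beta-hemolysis -: all 5 remaining candidates are consistent.
Still consistent: Enterococcus faecalis, Enterococcus faecium, Staphylococcus lugdunensis, Staphylococcus saprophyticus, Streptococcus bovis.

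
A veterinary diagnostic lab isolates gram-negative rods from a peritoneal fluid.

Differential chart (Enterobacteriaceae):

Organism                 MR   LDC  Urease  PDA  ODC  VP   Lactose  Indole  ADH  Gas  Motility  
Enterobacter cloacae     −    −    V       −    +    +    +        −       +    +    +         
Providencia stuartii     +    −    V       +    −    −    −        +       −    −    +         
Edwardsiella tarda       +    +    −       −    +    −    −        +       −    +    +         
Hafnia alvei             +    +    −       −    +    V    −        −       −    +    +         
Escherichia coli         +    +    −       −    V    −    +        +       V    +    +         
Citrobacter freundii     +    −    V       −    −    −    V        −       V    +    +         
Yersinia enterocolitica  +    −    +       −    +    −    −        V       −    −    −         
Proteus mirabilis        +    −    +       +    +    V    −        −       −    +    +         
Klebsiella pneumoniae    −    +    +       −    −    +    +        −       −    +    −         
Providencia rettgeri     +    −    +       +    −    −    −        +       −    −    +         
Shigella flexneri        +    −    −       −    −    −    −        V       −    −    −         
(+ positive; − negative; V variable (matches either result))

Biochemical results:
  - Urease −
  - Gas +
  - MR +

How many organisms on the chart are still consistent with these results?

4

MR +: excludes Enterobacter cloacae, Klebsiella pneumoniae — 9 left.
Gas +: excludes Providencia stuartii, Yersinia enterocolitica, Providencia rettgeri, Shigella flexneri — 5 left.
Urease −: excludes Proteus mirabilis — 4 left.
Still consistent: Citrobacter freundii, Edwardsiella tarda, Escherichia coli, Hafnia alvei.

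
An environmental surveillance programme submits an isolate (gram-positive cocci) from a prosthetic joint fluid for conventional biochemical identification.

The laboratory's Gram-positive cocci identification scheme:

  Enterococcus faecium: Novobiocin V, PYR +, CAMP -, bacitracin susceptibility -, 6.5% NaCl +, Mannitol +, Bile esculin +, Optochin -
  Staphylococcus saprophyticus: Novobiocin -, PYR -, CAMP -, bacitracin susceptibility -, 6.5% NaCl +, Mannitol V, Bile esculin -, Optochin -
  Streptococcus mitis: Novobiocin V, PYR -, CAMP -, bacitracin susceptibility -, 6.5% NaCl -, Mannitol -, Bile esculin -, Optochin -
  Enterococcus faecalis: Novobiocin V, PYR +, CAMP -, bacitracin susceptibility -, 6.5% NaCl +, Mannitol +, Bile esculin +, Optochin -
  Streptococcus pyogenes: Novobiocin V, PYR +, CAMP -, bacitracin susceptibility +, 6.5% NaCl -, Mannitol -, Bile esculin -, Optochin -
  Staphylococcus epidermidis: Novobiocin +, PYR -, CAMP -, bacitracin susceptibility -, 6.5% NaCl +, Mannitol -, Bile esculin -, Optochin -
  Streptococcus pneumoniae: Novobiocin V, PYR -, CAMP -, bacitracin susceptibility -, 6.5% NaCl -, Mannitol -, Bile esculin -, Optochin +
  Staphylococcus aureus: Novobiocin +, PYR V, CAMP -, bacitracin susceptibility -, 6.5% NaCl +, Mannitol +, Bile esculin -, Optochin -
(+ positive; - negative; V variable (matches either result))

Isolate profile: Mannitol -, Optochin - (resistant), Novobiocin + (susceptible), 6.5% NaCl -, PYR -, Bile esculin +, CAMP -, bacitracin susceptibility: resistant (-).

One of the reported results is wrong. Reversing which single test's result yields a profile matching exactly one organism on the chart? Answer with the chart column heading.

As reported, no row in the chart matches all 8 reactions.
Reversing bacitracin susceptibility → still no organism matches.
Reversing Optochin → still no organism matches.
Reversing PYR → still no organism matches.
Reversing Novobiocin → still no organism matches.
Reversing CAMP → still no organism matches.
Reversing 6.5% NaCl → still no organism matches.
Reversing Mannitol → still no organism matches.
Reversing Bile esculin (to -) → unique match: Streptococcus mitis.

Bile esculin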